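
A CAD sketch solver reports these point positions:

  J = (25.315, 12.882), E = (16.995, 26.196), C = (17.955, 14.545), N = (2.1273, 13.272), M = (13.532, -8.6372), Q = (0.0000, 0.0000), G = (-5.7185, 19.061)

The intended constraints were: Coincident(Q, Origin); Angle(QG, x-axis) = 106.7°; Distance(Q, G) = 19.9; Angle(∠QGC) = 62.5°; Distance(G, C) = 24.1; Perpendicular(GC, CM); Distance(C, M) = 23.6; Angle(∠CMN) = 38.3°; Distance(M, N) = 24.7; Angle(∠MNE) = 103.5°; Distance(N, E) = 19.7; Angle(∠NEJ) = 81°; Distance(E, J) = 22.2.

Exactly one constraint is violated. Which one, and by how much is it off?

Distance(E, J) = 22.2 — off by 6.50.

Q = (0.00, 0.00) ✓; QG at 106.7° ✓; |QG| = 19.90 ✓; ∠QGC = 62.50° ✓; |GC| = 24.10 ✓; ∠(GC, CM) = 90.00° ✓; |CM| = 23.60 ✓; ∠CMN = 38.30° ✓; |MN| = 24.70 ✓; ∠MNE = 103.5° ✓; |NE| = 19.70 ✓; ∠NEJ = 81.00° ✓; |EJ| = 15.70 ✗.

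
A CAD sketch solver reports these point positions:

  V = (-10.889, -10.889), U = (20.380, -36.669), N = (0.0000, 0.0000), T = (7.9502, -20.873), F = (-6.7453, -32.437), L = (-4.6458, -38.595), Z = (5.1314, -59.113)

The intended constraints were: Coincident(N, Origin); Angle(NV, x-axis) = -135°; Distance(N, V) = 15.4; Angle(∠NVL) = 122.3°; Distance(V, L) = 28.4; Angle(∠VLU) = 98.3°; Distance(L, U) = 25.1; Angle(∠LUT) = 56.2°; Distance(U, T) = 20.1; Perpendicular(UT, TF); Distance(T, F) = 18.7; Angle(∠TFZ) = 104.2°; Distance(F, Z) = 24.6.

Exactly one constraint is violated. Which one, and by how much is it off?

Distance(F, Z) = 24.6 — off by 4.60.

N = (0.00, 0.00) ✓; NV at -135.0° ✓; |NV| = 15.40 ✓; ∠NVL = 122.3° ✓; |VL| = 28.40 ✓; ∠VLU = 98.30° ✓; |LU| = 25.10 ✓; ∠LUT = 56.20° ✓; |UT| = 20.10 ✓; ∠(UT, TF) = 90.00° ✓; |TF| = 18.70 ✓; ∠TFZ = 104.2° ✓; |FZ| = 29.20 ✗.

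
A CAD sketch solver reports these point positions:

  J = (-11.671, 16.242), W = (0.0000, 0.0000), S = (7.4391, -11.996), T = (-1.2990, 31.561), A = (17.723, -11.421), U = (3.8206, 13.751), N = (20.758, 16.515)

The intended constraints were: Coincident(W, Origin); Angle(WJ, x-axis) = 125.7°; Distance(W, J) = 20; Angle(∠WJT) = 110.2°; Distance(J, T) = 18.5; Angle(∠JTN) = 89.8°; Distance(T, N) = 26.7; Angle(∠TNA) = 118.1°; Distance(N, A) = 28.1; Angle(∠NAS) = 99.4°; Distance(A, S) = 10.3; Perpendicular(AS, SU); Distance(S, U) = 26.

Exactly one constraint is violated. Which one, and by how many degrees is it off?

Perpendicular(AS, SU) — off by 4.80°.

W = (0.00, 0.00) ✓; WJ at 125.7° ✓; |WJ| = 20.00 ✓; ∠WJT = 110.2° ✓; |JT| = 18.50 ✓; ∠JTN = 89.80° ✓; |TN| = 26.70 ✓; ∠TNA = 118.1° ✓; |NA| = 28.10 ✓; ∠NAS = 99.40° ✓; |AS| = 10.30 ✓; ∠(AS, SU) = 85.20° ✗; |SU| = 26.00 ✓.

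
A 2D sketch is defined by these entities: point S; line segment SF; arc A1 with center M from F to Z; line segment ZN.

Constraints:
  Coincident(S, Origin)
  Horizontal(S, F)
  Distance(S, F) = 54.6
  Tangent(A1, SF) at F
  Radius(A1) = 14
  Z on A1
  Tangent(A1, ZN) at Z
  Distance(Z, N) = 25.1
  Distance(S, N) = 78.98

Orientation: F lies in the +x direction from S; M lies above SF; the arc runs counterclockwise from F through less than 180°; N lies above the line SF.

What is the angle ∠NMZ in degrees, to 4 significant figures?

60.85°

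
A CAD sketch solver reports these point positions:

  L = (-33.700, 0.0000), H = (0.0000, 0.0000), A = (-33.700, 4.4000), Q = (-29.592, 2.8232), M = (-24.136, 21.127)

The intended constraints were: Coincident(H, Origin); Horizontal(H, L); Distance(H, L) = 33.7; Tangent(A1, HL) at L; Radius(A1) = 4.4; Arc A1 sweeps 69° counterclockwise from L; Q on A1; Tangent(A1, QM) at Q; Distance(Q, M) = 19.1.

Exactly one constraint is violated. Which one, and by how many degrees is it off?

Tangent(A1, QM) at Q — off by 4.40°.

H = (0.00, 0.00) ✓; H.y = 0.00, L.y = 0.00 ✓; |HL| = 33.70 ✓; ∠(AL, LH) = 90.00° ✓; |AL| = 4.400 ✓; bearing(A→Q) − bearing(A→L) = 69.00° ✓; |AQ| = 4.400 ✓; ∠(AQ, QM) = 85.60° ✗; |QM| = 19.10 ✓.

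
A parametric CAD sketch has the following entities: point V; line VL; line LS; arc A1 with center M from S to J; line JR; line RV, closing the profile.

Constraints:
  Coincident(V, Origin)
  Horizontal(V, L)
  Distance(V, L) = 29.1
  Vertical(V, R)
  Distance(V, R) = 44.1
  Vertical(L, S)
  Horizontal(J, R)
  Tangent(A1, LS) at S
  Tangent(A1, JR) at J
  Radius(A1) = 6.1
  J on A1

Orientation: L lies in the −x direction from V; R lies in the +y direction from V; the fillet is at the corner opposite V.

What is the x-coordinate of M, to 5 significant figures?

-23.000

V and R share the same x with |VR| = 44.1 and R on the +y side, so R = (0.0000, 44.100). The virtual corner opposite V is at (-29.100, 44.100). Since A1 is tangent to LS there, MS ⟂ LS and tangency of A1 to JR means the radius MJ is perpendicular to JR, with radius 6.1, so the center M sits 6.1 in from both sides at M = (-23.000, 38.000). So M.x = -23.000.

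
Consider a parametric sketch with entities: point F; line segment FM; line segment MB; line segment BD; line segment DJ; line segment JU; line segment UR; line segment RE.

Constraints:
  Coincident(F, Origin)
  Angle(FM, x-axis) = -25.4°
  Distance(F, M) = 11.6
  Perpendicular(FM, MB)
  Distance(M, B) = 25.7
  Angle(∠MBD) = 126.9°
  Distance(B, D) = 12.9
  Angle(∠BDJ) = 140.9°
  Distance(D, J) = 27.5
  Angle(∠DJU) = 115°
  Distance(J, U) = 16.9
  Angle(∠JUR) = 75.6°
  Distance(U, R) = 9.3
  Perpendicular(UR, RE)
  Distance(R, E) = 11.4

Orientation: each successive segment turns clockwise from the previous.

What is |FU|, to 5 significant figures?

36.808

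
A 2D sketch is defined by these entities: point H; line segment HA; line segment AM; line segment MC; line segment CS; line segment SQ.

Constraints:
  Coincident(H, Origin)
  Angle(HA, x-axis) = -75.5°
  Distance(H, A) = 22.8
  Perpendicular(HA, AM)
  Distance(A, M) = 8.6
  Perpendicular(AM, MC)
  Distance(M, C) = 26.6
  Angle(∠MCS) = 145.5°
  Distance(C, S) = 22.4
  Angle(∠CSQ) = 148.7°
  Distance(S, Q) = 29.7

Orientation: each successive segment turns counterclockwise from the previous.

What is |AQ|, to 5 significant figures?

65.176

H is at the origin; HA runs at -75.5° with length 22.8, so A = (5.7087, -22.074). HA ⟂ AM, so AM runs at 14.500°; with |AM| = 8.6, M = (14.035, -19.920). The perpendicularity gives MC at right angles to AM, so MC runs at 104.50°; with |MC| = 26.6, C = (7.3746, 5.8322). ∠MCS = 145.5° gives CS at 139.00° from the x-axis; with |CS| = 22.4, S = (-9.5309, 20.528). ∠CSQ = 148.7° gives SQ at 170.30° from the x-axis; with |SQ| = 29.7, Q = (-38.806, 25.532). Then |AQ| = |Q − A| = 65.176.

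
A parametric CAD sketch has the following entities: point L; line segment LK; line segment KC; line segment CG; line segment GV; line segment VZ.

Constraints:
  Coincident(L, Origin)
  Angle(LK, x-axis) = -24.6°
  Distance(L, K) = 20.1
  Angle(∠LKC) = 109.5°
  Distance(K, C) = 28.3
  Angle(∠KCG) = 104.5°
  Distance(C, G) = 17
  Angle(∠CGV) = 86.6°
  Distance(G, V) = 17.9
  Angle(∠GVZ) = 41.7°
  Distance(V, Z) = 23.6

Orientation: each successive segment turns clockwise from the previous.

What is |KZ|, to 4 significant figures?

29.28

∠CGV = 86.6° gives GV at 96.00° from the x-axis; with |GV| = 17.9, V = (-2.883, -21.53). ∠GVZ = 41.7° gives VZ at -42.30° from the x-axis; with |VZ| = 23.6, Z = (14.57, -37.41). Then |KZ| = |Z − K| = 29.28.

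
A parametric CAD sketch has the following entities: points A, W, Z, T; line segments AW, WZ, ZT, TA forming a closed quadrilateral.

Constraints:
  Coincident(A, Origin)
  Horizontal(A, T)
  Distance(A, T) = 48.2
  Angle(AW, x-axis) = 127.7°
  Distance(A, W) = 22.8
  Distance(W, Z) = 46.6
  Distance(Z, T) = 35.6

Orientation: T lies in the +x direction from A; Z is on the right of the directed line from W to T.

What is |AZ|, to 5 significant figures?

23.893

A is at the origin; A and T share the same y with |AT| = 48.2 and T in +x, so T = (48.2, 0). AW runs at 127.7° with |AW| = 22.8, so W = (-13.943, 18.040). Z is determined by |WZ| = 46.6 and |ZT| = 35.6 together: it lies at the intersection of circle(W, 46.6) and circle(T, 35.6). With |WT| = 64.708, the foot of the radical line on WT is 39.341 from W and the perpendicular offset is √(46.6² − 39.341²) = 24.977. Taking the right-of-WT solution: Z = (16.875, -16.915).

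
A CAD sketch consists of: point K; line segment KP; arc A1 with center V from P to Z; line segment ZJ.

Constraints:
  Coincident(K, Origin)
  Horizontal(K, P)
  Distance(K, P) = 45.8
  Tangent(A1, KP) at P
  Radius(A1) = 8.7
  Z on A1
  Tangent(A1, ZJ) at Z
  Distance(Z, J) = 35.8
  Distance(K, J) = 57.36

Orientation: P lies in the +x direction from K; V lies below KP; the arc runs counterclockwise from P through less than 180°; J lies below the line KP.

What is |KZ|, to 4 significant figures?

38.07

Checks: |VZ| = 8.700 ✓; ∠(VZ, ZJ) = 90.00° ✓; |ZJ| = 35.80 ✓; |KJ| = 57.36 ✓.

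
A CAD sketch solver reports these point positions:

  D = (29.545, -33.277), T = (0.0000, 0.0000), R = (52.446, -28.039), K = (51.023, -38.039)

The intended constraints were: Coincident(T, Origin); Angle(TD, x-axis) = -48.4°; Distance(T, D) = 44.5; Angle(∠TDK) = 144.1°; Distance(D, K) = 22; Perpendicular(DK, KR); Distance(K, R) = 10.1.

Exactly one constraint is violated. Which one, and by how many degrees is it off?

Perpendicular(DK, KR) — off by 4.40°.

T = (0.00, 0.00) ✓; TD at -48.40° ✓; |TD| = 44.50 ✓; ∠TDK = 144.1° ✓; |DK| = 22.00 ✓; ∠(DK, KR) = 94.40° ✗; |KR| = 10.10 ✓.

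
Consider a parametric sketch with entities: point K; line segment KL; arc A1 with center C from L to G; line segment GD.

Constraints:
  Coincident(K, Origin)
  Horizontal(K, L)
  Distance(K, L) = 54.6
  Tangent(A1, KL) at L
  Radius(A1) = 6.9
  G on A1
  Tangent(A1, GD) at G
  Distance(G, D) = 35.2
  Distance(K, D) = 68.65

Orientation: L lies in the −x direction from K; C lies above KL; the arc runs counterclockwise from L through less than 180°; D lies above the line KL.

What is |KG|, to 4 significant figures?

48.47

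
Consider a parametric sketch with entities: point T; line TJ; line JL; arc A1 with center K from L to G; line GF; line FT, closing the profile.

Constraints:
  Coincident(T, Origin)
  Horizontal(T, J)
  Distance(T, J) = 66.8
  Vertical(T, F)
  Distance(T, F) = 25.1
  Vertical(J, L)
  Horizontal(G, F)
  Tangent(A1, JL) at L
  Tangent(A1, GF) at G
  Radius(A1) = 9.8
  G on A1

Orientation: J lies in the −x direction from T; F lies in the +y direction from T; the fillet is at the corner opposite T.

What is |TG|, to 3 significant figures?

62.3

T is at the origin; TJ is horizontal with |TJ| = 66.8 and J on the −x side, so J = (-66.8, 0.00). TF is vertical with |TF| = 25.1 and F on the +y side, so F = (0.00, 25.1). The virtual corner opposite T is at (-66.8, 25.1). A1 meets JL tangentially, so KL is at right angles to JL and the tangent condition forces KG to be normal to GF, with radius 9.8, so the center K sits 9.8 in from both sides at K = (-57.0, 15.3). That places the tangent points at L = (-66.8, 15.3) on JL and G = (-57.0, 25.1) on GF. Then |TG| = |G − T| = 62.3.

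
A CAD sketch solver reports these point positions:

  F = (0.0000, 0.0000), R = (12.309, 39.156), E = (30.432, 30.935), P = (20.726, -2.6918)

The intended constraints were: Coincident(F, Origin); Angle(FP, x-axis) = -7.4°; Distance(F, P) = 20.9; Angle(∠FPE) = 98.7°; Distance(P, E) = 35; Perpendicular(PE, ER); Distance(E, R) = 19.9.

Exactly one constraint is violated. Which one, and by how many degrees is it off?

Perpendicular(PE, ER) — off by 8.30°.

F = (0.00, 0.00) ✓; FP at -7.400° ✓; |FP| = 20.90 ✓; ∠FPE = 98.70° ✓; |PE| = 35.00 ✓; ∠(PE, ER) = 81.70° ✗; |ER| = 19.90 ✓.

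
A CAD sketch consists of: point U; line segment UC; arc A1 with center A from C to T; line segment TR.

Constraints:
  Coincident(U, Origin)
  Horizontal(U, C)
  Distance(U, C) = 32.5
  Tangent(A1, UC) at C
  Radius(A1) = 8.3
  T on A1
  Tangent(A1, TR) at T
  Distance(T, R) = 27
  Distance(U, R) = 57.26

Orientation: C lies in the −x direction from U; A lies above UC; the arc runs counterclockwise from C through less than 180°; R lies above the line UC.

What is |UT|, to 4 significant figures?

30.65

U is at the origin; UC is horizontal with |UC| = 32.5 and C on the −x side, so C = (-32.50, 0.000). Tangency of A1 to UC means the radius AC is perpendicular to UC, so A = C + (0, 8.3) = (-32.50, 8.300). Since AT ⟂ TR (tangency), |AR| = √(8.3² + 27.0²) = 28.25 regardless of where T sits on A1. So R lies on both circle(U, 57.26) and circle(A, 28.25); the above-UC intersection is R = (-47.20, 32.42). T is the foot of the tangent from R: T = (-26.99, 14.51).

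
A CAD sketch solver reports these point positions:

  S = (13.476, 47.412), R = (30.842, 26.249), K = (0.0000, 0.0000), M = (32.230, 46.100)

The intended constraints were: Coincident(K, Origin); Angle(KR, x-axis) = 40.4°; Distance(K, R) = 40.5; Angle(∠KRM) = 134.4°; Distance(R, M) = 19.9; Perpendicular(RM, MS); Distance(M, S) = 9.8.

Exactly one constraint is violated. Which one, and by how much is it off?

Distance(M, S) = 9.8 — off by 9.00.

K = (0.00, 0.00) ✓; KR at 40.40° ✓; |KR| = 40.50 ✓; ∠KRM = 134.4° ✓; |RM| = 19.90 ✓; ∠(RM, MS) = 90.00° ✓; |MS| = 18.80 ✗.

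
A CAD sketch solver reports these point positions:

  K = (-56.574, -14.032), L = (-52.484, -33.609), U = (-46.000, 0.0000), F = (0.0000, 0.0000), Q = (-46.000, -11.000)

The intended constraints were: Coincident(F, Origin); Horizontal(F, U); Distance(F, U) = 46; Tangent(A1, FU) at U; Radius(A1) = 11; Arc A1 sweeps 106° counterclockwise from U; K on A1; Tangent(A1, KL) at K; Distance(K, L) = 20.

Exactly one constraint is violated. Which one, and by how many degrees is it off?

Tangent(A1, KL) at K — off by 4.20°.

F = (0.00, 0.00) ✓; F.y = 0.00, U.y = 0.00 ✓; |FU| = 46.00 ✓; ∠(QU, UF) = 90.00° ✓; |QU| = 11.00 ✓; bearing(Q→K) − bearing(Q→U) = 106.0° ✓; |QK| = 11.00 ✓; ∠(QK, KL) = 94.20° ✗; |KL| = 20.00 ✓.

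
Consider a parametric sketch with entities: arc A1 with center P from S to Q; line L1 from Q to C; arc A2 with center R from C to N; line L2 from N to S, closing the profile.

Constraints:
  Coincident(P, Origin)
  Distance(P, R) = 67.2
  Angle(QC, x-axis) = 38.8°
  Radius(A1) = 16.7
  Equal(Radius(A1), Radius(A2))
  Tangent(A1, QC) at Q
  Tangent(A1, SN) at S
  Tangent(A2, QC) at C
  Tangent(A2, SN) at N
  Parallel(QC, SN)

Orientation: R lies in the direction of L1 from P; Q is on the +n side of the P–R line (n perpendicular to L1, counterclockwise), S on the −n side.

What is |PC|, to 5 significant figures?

69.244

The slot axis is L1's direction at 38.8°, so u = (cos 38.8°, sin 38.8°) = (0.77934, 0.62660) and n = (−sin 38.8°, cos 38.8°) = (-0.62660, 0.77934). P is at the origin and R lies 67.2 along u from P, so R = 67.2·u = (52.372, 42.108). Tangency of A1 to both parallel lines with radius 16.7 puts Q and S at P ± 16.7·n: Q = (-10.464, 13.015), S = (10.464, -13.015). Equal radii place C and N the same way about R: C = R + 16.7·n = (41.907, 55.123), N = R − 16.7·n = (62.836, 29.093). Then |PC| = |C − P| = 69.244.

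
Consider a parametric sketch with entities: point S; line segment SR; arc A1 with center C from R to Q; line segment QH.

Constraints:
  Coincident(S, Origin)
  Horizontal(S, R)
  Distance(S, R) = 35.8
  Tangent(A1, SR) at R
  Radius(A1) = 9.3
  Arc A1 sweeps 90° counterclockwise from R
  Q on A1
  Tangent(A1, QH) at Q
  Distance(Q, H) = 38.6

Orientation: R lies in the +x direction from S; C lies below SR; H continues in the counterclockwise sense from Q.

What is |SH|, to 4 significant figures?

54.74

S is at the origin; S and R share the same y with |SR| = 35.8 and R on the +x side, so R = (35.80, 0.000). The tangent condition forces CR to be normal to SR, so C = R + (0, -9.3) = (35.80, -9.300). On A1, R sits at bearing 90° from C; a 90° counterclockwise sweep puts Q at bearing 180°, so Q = C + 9.3·(cos 180°, sin 180°) = (26.50, -9.300). Since A1 is tangent to QH there, CQ ⟂ QH, so QH runs along (−sin 180°, cos 180°); with |QH| = 38.6, H = (26.50, -47.90). Then |SH| = |H − S| = 54.74.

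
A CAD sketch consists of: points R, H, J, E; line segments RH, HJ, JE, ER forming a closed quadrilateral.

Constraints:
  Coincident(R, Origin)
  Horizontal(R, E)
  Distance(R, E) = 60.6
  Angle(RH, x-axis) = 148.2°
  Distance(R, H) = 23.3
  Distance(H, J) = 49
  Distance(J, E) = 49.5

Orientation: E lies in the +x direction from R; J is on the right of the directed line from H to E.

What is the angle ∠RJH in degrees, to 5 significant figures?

10.000°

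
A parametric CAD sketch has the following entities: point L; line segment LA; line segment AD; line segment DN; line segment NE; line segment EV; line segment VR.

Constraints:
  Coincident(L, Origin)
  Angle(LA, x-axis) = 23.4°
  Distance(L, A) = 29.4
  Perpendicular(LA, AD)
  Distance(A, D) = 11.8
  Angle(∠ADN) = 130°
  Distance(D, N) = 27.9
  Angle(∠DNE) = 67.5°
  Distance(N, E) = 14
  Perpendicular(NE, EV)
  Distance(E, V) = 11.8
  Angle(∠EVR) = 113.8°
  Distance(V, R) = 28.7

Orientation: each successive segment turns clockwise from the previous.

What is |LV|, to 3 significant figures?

19.8

L is at the origin; LA runs at 23.4° with length 29.4, so A = (27.0, 11.7). LA is perpendicular to AD, so AD runs at -66.6°; with |AD| = 11.8, D = (31.7, 0.847). ∠ADN = 130.0° gives DN at -117° from the x-axis; with |DN| = 27.9, N = (19.2, -24.1). ∠DNE = 67.5° gives NE at 131° from the x-axis; with |NE| = 14.0, E = (10.0, -13.5). NE is perpendicular to EV, so EV runs at 40.9°; with |EV| = 11.8, V = (18.9, -5.79). Then |LV| = |V − L| = 19.8.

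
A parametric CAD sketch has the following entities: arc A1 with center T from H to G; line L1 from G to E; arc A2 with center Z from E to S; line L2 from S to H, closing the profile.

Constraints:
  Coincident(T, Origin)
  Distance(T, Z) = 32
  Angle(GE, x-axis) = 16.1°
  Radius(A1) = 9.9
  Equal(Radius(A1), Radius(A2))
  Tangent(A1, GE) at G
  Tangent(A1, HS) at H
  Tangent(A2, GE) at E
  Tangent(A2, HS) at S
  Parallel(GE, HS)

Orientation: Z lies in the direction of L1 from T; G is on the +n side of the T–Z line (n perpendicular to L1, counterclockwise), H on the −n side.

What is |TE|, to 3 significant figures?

33.5

The slot axis is L1's direction at 16.1°, so u = (cos 16.1°, sin 16.1°) = (0.961, 0.277) and n = (−sin 16.1°, cos 16.1°) = (-0.277, 0.961). T is at the origin and Z lies 32.0 along u from T, so Z = 32.0·u = (30.7, 8.87). Tangency of A1 to both parallel lines with radius 9.9 puts G and H at T ± 9.9·n: G = (-2.75, 9.51), H = (2.75, -9.51). Equal radii place E and S the same way about Z: E = Z + 9.9·n = (28.0, 18.4), S = Z − 9.9·n = (33.5, -0.638). Then |TE| = |E − T| = 33.5.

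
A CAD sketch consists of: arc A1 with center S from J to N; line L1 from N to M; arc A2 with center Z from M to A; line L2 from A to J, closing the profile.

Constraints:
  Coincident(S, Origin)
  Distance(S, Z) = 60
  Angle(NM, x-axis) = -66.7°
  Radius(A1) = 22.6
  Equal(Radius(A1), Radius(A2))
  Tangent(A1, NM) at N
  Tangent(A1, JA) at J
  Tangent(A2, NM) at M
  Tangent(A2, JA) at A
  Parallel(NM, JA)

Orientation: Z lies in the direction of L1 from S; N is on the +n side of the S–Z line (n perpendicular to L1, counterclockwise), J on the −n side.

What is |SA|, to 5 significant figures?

64.115

The slot axis is L1's direction at -66.7°, so u = (cos -66.7°, sin -66.7°) = (0.39555, -0.91845) and n = (−sin -66.7°, cos -66.7°) = (0.91845, 0.39555). S is at the origin and Z lies 60.0 along u from S, so Z = 60.0·u = (23.733, -55.107). Tangency of A1 to both parallel lines with radius 22.6 puts N and J at S ± 22.6·n: N = (20.757, 8.9393), J = (-20.757, -8.9393). Equal radii place M and A the same way about Z: M = Z + 22.6·n = (44.490, -46.167), A = Z − 22.6·n = (2.9758, -64.046). Then |SA| = |A − S| = 64.115.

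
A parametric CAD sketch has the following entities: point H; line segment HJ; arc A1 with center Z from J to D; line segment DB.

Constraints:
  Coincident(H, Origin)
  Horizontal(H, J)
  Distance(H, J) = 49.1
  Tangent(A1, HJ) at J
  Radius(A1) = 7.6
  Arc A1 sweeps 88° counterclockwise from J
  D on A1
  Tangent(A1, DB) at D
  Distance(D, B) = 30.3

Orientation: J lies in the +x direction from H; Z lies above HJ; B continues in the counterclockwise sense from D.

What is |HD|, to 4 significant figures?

57.17

Since A1 is tangent to HJ there, ZJ ⟂ HJ, so Z = J + (0, 7.6) = (49.10, 7.600). On A1, J sits at bearing -90° from Z; an 88° counterclockwise sweep puts D at bearing -2°, so D = Z + 7.6·(cos -2°, sin -2°) = (56.70, 7.335). Then |HD| = |D − H| = 57.17.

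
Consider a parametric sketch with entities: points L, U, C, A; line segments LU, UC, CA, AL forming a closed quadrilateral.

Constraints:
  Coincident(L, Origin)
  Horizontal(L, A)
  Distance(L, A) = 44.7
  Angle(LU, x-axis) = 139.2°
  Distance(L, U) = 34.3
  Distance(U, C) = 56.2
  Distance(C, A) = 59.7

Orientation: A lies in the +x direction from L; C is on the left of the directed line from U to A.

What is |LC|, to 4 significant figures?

58.08

L is at the origin; L and A share the same y with |LA| = 44.7 and A in +x, so A = (44.7, 0). LU runs at 139.2° with |LU| = 34.3, so U = (-25.96, 22.41). C is determined by |UC| = 56.2 and |CA| = 59.7 together: it lies at the intersection of circle(U, 56.2) and circle(A, 59.7). With |UA| = 74.13, the foot of the radical line on UA is 34.33 from U and the perpendicular offset is √(56.2² − 34.33²) = 44.50. Taking the left-of-UA solution: C = (20.21, 54.45).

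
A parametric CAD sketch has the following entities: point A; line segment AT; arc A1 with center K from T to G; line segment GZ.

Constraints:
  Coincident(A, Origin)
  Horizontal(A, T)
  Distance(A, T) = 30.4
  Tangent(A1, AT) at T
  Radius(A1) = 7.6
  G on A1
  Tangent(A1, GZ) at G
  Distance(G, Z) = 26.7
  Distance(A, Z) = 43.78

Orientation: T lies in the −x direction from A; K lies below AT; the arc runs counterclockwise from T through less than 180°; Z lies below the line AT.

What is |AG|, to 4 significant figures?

38.83

Checks: |KG| = 7.600 ✓; ∠(KG, GZ) = 90.00° ✓; |GZ| = 26.70 ✓; |AZ| = 43.78 ✓.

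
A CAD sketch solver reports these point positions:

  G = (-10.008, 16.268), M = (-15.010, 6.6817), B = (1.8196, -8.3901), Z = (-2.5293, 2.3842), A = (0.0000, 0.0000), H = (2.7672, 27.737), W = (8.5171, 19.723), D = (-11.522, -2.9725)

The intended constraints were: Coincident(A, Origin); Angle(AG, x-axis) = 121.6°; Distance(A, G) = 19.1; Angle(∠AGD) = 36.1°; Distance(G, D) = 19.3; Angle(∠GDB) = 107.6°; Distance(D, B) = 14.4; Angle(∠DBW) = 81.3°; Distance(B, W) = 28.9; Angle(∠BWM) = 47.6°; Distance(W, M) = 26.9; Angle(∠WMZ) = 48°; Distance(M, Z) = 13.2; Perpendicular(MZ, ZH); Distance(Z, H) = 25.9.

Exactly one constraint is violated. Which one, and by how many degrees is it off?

Perpendicular(MZ, ZH) — off by 7.20°.

A = (0.00, 0.00) ✓; AG at 121.6° ✓; |AG| = 19.10 ✓; ∠AGD = 36.10° ✓; |GD| = 19.30 ✓; ∠GDB = 107.6° ✓; |DB| = 14.40 ✓; ∠DBW = 81.30° ✓; |BW| = 28.90 ✓; ∠BWM = 47.60° ✓; |WM| = 26.90 ✓; ∠WMZ = 48.00° ✓; |MZ| = 13.20 ✓; ∠(MZ, ZH) = 97.20° ✗; |ZH| = 25.90 ✓.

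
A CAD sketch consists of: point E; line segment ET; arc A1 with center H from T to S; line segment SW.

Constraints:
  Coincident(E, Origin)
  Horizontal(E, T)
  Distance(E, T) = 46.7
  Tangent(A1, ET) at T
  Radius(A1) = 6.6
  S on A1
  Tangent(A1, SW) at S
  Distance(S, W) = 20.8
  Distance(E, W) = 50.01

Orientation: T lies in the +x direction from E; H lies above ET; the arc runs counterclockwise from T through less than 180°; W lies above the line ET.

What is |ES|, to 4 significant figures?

53.30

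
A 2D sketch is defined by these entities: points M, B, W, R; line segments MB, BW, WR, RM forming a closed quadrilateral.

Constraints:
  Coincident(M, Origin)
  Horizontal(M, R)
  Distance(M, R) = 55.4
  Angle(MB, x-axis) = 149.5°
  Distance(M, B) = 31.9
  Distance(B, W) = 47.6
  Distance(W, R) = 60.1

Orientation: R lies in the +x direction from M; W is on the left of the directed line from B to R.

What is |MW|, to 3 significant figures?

43.9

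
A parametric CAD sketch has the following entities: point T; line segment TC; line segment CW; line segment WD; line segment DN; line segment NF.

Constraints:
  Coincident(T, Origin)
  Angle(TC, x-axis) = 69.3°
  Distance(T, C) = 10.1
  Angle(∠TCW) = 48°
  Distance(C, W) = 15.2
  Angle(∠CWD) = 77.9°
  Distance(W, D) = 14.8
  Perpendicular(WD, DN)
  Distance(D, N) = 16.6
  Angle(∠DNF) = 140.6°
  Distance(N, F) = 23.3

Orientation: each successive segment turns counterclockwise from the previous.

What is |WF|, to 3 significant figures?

34.6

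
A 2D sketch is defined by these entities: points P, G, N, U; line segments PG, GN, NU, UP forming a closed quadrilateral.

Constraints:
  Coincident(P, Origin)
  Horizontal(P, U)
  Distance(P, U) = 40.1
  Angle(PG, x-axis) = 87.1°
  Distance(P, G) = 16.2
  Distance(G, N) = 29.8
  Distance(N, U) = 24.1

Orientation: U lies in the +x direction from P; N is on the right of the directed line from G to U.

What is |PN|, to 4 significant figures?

19.49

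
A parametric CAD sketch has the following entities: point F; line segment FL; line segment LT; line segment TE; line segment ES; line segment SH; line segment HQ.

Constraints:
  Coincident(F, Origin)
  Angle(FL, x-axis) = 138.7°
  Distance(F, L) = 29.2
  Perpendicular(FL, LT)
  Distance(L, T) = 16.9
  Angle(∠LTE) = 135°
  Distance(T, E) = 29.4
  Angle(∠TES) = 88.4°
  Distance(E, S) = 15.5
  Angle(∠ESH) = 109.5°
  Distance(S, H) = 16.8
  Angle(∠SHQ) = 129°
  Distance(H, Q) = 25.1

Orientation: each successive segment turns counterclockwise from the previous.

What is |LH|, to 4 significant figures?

26.41

F is at the origin; FL runs at 138.7° with length 29.2, so L = (-21.94, 19.27). FL ⟂ LT, so LT runs at -131.3°; with |LT| = 16.9, T = (-33.09, 6.576). ∠LTE = 135.0° gives TE at -86.30° from the x-axis; with |TE| = 29.4, E = (-31.19, -22.76). ∠TES = 88.4° gives ES at 5.300° from the x-axis; with |ES| = 15.5, S = (-15.76, -21.33). ∠ESH = 109.5° gives SH at 75.80° from the x-axis; with |SH| = 16.8, H = (-11.64, -5.045). Then |LH| = |H − L| = 26.41.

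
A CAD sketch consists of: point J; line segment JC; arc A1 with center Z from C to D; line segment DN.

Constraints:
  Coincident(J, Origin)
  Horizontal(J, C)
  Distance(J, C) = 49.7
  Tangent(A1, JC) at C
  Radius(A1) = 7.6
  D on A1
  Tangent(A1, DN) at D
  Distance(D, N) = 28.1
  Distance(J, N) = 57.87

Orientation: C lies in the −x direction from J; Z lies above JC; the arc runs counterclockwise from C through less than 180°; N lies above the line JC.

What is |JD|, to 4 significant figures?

42.97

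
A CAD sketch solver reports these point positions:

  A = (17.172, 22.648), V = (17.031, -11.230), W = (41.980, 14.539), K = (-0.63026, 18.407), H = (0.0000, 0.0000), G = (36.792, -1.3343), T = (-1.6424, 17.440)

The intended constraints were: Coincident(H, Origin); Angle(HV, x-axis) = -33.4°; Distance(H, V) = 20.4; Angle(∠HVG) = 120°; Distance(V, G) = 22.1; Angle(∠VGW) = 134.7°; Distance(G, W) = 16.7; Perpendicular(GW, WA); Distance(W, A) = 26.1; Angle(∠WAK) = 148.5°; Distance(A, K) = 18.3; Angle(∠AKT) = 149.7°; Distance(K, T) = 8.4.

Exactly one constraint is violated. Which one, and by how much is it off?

Distance(K, T) = 8.4 — off by 7.00.

H = (0.00, 0.00) ✓; HV at -33.40° ✓; |HV| = 20.40 ✓; ∠HVG = 120.0° ✓; |VG| = 22.10 ✓; ∠VGW = 134.7° ✓; |GW| = 16.70 ✓; ∠(GW, WA) = 90.00° ✓; |WA| = 26.10 ✓; ∠WAK = 148.5° ✓; |AK| = 18.30 ✓; ∠AKT = 149.7° ✓; |KT| = 1.400 ✗.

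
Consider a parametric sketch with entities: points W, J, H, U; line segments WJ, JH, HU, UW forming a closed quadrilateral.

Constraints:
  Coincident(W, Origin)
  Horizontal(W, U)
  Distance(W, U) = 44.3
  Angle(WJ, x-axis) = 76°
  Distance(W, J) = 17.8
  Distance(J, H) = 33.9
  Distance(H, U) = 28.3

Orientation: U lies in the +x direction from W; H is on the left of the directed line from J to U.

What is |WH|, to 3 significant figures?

45.7

Checks: W.y = 0.00, U.y = 0.00 ✓; |JH| = 33.90 ✓; |HU| = 28.30 ✓.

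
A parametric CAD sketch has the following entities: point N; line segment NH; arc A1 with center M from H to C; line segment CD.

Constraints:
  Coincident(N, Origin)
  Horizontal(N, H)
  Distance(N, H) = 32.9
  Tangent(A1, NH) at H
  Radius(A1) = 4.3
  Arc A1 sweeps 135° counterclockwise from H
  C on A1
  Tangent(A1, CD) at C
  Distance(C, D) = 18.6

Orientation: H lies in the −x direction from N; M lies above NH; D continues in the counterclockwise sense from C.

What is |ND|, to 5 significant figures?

47.644

On A1, H sits at bearing -90° from M; a 135° counterclockwise sweep puts C at bearing 45°, so C = M + 4.3·(cos 45°, sin 45°) = (-29.859, 7.3406). A1 meets CD tangentially, so MC is at right angles to CD, so CD runs along (−sin 45°, cos 45°); with |CD| = 18.6, D = (-43.012, 20.493). Then |ND| = |D − N| = 47.644.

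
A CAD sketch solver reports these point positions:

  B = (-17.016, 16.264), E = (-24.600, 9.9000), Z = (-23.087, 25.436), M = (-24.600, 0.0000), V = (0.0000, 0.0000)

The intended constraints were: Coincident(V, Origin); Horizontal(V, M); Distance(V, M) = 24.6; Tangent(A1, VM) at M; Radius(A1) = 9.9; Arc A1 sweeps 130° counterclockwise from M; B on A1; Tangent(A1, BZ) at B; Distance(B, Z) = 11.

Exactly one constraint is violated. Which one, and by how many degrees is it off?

Tangent(A1, BZ) at B — off by 6.50°.

V = (0.00, 0.00) ✓; V.y = 0.00, M.y = 0.00 ✓; |VM| = 24.60 ✓; ∠(EM, MV) = 90.00° ✓; |EM| = 9.900 ✓; bearing(E→B) − bearing(E→M) = 130.0° ✓; |EB| = 9.900 ✓; ∠(EB, BZ) = 96.50° ✗; |BZ| = 11.00 ✓.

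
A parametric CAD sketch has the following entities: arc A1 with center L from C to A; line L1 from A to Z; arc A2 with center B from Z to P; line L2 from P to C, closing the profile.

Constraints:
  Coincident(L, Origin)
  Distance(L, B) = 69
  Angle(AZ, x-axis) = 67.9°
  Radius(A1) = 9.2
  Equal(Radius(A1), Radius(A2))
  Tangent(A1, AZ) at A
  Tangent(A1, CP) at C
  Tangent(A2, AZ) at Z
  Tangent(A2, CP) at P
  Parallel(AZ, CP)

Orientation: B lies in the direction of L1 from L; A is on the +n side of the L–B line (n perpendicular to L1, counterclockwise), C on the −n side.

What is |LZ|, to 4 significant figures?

69.61

The slot axis is L1's direction at 67.9°, so u = (cos 67.9°, sin 67.9°) = (0.3762, 0.9265) and n = (−sin 67.9°, cos 67.9°) = (-0.9265, 0.3762). L is at the origin and B lies 69.0 along u from L, so B = 69.0·u = (25.96, 63.93). Tangency of A1 to both parallel lines with radius 9.2 puts A and C at L ± 9.2·n: A = (-8.524, 3.461), C = (8.524, -3.461). Equal radii place Z and P the same way about B: Z = B + 9.2·n = (17.44, 67.39), P = B − 9.2·n = (34.48, 60.47). Then |LZ| = |Z − L| = 69.61.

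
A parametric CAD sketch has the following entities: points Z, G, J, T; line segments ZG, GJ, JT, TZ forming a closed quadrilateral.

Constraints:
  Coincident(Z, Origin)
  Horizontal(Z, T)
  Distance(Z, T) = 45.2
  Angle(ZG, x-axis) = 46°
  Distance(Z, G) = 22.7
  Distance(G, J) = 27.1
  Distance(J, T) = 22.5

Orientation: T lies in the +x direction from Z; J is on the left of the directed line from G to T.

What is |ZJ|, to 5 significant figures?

47.732

Checks: |GJ| = 27.10 ✓; |JT| = 22.50 ✓.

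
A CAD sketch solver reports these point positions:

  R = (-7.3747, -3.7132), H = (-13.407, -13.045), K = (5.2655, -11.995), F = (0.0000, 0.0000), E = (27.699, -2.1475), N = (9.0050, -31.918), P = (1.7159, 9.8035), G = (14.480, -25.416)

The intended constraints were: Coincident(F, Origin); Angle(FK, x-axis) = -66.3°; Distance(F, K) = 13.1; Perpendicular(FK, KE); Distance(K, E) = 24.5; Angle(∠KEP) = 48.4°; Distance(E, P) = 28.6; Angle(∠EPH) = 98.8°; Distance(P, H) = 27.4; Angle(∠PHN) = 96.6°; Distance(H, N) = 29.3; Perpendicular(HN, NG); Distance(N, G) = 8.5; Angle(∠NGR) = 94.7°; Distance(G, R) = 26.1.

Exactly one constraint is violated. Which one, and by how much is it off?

Distance(G, R) = 26.1 — off by 4.70.

F = (0.00, 0.00) ✓; FK at -66.30° ✓; |FK| = 13.10 ✓; ∠(FK, KE) = 90.00° ✓; |KE| = 24.50 ✓; ∠KEP = 48.40° ✓; |EP| = 28.60 ✓; ∠EPH = 98.80° ✓; |PH| = 27.40 ✓; ∠PHN = 96.60° ✓; |HN| = 29.30 ✓; ∠(HN, NG) = 90.00° ✓; |NG| = 8.500 ✓; ∠NGR = 94.70° ✓; |GR| = 30.80 ✗.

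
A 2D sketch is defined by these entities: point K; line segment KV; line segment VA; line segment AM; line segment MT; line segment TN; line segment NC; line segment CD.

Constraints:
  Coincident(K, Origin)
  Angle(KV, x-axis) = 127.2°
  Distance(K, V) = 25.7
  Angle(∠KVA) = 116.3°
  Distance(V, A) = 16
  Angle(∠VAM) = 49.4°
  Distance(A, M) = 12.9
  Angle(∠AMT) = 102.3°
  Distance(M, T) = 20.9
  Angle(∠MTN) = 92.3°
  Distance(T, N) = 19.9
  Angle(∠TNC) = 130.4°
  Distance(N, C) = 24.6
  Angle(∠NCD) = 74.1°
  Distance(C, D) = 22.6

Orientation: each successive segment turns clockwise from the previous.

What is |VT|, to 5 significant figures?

10.798

∠VAM = 49.4° gives AM at -67.100° from the x-axis; with |AM| = 12.9, M = (-3.3793, 22.906). ∠AMT = 102.3° gives MT at -144.80° from the x-axis; with |MT| = 20.9, T = (-20.458, 10.859). Then |VT| = |T − V| = 10.798.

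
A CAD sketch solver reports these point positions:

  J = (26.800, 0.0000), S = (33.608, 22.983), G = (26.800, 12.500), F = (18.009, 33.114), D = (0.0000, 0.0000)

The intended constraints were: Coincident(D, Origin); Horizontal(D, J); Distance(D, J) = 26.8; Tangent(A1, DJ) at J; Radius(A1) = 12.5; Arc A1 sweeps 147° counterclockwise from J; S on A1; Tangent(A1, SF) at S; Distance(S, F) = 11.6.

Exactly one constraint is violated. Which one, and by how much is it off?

Distance(S, F) = 11.6 — off by 7.00.

D = (0.00, 0.00) ✓; D.y = 0.00, J.y = 0.00 ✓; |DJ| = 26.80 ✓; ∠(GJ, JD) = 90.00° ✓; |GJ| = 12.50 ✓; bearing(G→S) − bearing(G→J) = 147.0° ✓; |GS| = 12.50 ✓; ∠(GS, SF) = 90.00° ✓; |SF| = 18.60 ✗.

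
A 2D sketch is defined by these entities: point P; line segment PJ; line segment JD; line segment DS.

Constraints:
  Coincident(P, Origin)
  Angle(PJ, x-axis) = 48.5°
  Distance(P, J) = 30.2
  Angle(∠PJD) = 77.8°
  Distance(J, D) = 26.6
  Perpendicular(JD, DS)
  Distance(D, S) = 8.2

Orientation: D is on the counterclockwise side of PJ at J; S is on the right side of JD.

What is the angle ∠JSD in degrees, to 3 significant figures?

72.9°

P is at the origin; PJ runs at 48.5° with length 30.2, so J = 30.2·(cos 48.5°, sin 48.5°) = (20.0, 22.6). ∠PJD = 77.8°, so JD runs at 48.5° + (180° − 77.8°) = 151° from the x-axis; with |JD| = 26.6, D = J + 26.6·(cos 151°, sin 151°) = (-3.19, 35.6). JD ⟂ DS; with |DS| = 8.2 on the right of JD, S = D + 8.2·(0.489, 0.872) = (0.827, 42.8). Then cos ∠JSD = SJ·SD / (|SJ||SD|), giving 72.9°.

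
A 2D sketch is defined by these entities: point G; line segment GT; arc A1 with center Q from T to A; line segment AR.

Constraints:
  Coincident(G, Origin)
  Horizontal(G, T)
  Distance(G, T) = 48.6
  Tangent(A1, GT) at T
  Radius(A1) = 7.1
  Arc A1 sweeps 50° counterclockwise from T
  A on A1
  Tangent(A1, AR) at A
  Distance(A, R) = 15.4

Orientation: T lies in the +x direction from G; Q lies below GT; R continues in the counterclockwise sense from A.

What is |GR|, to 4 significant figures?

36.22

G is at the origin; G and T share the same y with |GT| = 48.6 and T on the +x side, so T = (48.60, 0.000). Tangency of A1 to GT means the radius QT is perpendicular to GT, so Q = T + (0, -7.1) = (48.60, -7.100). On A1, T sits at bearing 90° from Q; a 50° counterclockwise sweep puts A at bearing 140°, so A = Q + 7.1·(cos 140°, sin 140°) = (43.16, -2.536). Since A1 is tangent to AR there, QA ⟂ AR, so AR runs along (−sin 140°, cos 140°); with |AR| = 15.4, R = (33.26, -14.33). Then |GR| = |R − G| = 36.22.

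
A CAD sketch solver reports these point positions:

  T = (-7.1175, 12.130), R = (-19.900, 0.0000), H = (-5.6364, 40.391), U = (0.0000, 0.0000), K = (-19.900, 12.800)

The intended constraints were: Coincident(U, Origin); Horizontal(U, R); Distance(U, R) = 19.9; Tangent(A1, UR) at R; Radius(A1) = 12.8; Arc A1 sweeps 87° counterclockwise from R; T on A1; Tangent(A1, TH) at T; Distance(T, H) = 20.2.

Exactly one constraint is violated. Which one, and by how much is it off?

Distance(T, H) = 20.2 — off by 8.10.

U = (0.00, 0.00) ✓; U.y = 0.00, R.y = 0.00 ✓; |UR| = 19.90 ✓; ∠(KR, RU) = 90.00° ✓; |KR| = 12.80 ✓; bearing(K→T) − bearing(K→R) = 87.00° ✓; |KT| = 12.80 ✓; ∠(KT, TH) = 90.00° ✓; |TH| = 28.30 ✗.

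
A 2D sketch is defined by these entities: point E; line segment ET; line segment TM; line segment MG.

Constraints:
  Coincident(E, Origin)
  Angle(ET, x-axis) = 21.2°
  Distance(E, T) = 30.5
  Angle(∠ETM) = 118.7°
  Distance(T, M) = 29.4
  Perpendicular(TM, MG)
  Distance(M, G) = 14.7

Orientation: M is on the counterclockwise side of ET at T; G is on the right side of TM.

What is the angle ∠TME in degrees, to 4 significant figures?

31.27°

E is at the origin; ET runs at 21.2° with length 30.5, so T = 30.5·(cos 21.2°, sin 21.2°) = (28.44, 11.03). ∠ETM = 118.7°, so TM runs at 21.2° + (180° − 118.7°) = 82.50° from the x-axis; with |TM| = 29.4, M = T + 29.4·(cos 82.50°, sin 82.50°) = (32.27, 40.18). Then cos ∠TME = MT·ME / (|MT||ME|), giving 31.27°.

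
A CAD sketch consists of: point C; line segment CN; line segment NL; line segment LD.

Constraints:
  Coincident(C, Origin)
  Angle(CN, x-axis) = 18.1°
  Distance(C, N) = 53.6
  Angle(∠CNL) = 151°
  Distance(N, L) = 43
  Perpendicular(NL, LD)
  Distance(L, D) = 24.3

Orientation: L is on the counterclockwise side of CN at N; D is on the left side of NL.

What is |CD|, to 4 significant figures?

89.90

∠CNL = 151.0°, so NL runs at 18.1° + (180° − 151.0°) = 47.10° from the x-axis; with |NL| = 43.0, L = N + 43.0·(cos 47.10°, sin 47.10°) = (80.22, 48.15). NL is perpendicular to LD; with |LD| = 24.3 on the left of NL, D = L + 24.3·(-0.7325, 0.6807) = (62.42, 64.69). Then |CD| = |D − C| = 89.90.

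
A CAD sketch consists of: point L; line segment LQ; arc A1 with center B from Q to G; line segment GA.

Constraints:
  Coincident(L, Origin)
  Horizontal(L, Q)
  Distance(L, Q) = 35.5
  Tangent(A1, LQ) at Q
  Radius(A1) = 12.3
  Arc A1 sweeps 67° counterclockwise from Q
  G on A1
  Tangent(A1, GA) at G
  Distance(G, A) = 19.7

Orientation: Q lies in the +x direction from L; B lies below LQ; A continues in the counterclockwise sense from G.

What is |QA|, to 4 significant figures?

31.91

On A1, Q sits at bearing 90° from B; a 67° counterclockwise sweep puts G at bearing 157°, so G = B + 12.3·(cos 157°, sin 157°) = (24.18, -7.494). Tangency of A1 to GA means the radius BG is perpendicular to GA, so GA runs along (−sin 157°, cos 157°); with |GA| = 19.7, A = (16.48, -25.63). Then |QA| = |A − Q| = 31.91.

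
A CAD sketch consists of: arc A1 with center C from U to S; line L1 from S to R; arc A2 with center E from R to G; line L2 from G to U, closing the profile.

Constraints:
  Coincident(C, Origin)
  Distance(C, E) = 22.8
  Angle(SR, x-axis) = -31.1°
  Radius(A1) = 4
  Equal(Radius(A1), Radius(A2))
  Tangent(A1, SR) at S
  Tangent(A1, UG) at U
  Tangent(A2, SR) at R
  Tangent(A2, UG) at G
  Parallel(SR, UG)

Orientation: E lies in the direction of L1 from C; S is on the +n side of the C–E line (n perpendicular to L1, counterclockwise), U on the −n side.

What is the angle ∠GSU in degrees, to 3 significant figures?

70.7°

Tangency of A1 to both parallel lines with radius 4.0 puts S and U at C ± 4.0·n: S = (2.07, 3.43), U = (-2.07, -3.43). Equal radii place R and G the same way about E: R = E + 4.0·n = (21.6, -8.35), G = E − 4.0·n = (17.5, -15.2). Then cos ∠GSU = SG·SU / (|SG||SU|), giving 70.7°.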